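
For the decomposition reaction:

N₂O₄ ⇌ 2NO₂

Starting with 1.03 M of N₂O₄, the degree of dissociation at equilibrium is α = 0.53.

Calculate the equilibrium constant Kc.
K_c = 2.4624

x = α·[A]₀ = 0.53 × 1.03 = 0.5459 M dissociated.
At eq: [N₂O₄] = 1.03 − 0.5459 = 0.4841 M; [NO₂] = 2x = 1.092 M.
Kc = [NO₂]²/[N₂O₄] = (1.092)²/0.4841 = 2.462.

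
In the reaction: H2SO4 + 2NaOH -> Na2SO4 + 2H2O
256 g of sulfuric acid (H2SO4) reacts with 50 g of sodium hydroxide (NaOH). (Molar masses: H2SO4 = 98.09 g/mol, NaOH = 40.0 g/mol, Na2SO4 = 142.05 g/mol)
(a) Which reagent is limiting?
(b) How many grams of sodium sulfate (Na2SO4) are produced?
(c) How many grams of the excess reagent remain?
(a) NaOH, (b) 88.78 g, (c) 194.7 g

Moles of H2SO4 = 256 g ÷ 98.09 g/mol = 2.60985 mol
Moles of NaOH = 50 g ÷ 40.0 g/mol = 1.25 mol
Moles ÷ coefficient: H2SO4: 2.60985/1 = 2.61, NaOH: 1.25/2 = 0.625
(a) NaOH has the smaller value, so NaOH is the limiting reagent.
(b) Moles of Na2SO4 = 1.25 mol NaOH × (1/2) = 0.625 mol; mass = 0.625 mol × 142.05 g/mol = 88.78 g
(c) H2SO4 consumed = 1.25 × (1/2) = 0.625 mol; remaining = 2.60985 − 0.625 = 1.98485 mol; mass = 1.98485 mol × 98.09 g/mol = 194.7 g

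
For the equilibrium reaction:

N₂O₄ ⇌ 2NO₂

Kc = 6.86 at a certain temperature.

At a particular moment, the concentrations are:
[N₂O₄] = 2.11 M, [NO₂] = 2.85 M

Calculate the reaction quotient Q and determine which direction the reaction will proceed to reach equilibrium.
Q = 3.850, Q < K, reaction proceeds forward (toward products)

Q = ([NO₂]^2) / ([N₂O₄])
  = ((2.85)^2) / ((2.11)) = 8.1225/2.11 = 3.85
Since Q = 3.85 < Kc = 6.86, the reaction proceeds forward (toward products) to reach equilibrium.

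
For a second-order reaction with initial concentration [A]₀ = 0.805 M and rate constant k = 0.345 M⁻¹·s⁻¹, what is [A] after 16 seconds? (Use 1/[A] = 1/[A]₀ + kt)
0.1479 M

1/[A] = 1/[A]₀ + k·t = 1/0.805 + (0.345)·(16) = 1.2422 + 5.5200 = 6.7622
[A] = 1/6.7622 = 0.1479 M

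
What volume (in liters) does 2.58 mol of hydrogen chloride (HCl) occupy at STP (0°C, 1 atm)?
At STP, 1 mol of gas occupies 22.4 L
Volume = 2.58 mol × 22.4 L/mol = 57.79 L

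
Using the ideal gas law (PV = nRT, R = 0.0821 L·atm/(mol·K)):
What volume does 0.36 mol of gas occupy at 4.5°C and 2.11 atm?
T = 4.5°C + 273.15 = 277.65 K
V = nRT/P = (0.36 × 0.0821 × 277.65) / 2.11
V = 3.89 L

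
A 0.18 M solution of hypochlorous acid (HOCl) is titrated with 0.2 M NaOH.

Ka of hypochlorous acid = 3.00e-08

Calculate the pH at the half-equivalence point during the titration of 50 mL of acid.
pH = pKa = 7.52

At the half-equivalence point, [HA] = [A⁻], so by Henderson–Hasselbalch pH = pKa + log(1) = pKa.
pKa = −log(3.00e-08) = 7.52.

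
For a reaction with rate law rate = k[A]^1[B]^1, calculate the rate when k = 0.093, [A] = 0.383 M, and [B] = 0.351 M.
0.0125 M/s

rate = k·[A]^1·[B]^1 = 0.093·(0.383)^1·(0.351)^1 = 0.093·0.383·0.351 = 0.0125 M/s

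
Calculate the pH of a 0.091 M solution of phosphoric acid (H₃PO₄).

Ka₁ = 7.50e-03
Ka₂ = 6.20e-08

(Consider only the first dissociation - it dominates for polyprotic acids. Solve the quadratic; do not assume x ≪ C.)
pH = 1.65

x² + Ka₁·x − Ka₁·C = 0 with Ka₁ = 7.50e-03, C = 0.091.
x = (−Ka₁ + √(Ka₁² + 4·Ka₁·C))/2 = 2.2642e-02 M, so pH = 1.65.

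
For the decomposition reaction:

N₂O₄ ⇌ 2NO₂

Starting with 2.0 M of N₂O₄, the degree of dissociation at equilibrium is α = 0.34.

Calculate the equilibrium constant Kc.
K_c = 1.4012

x = α·[A]₀ = 0.34 × 2.0 = 0.68 M dissociated.
At eq: [N₂O₄] = 2.0 − 0.68 = 1.32 M; [NO₂] = 2x = 1.36 M.
Kc = [NO₂]²/[N₂O₄] = (1.36)²/1.32 = 1.401.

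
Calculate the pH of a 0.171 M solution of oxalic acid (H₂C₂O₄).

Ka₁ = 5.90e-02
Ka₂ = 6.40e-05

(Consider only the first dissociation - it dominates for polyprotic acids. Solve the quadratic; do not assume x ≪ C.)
pH = 1.12

x² + Ka₁·x − Ka₁·C = 0 with Ka₁ = 5.90e-02, C = 0.171.
x = (−Ka₁ + √(Ka₁² + 4·Ka₁·C))/2 = 7.5186e-02 M, so pH = 1.12.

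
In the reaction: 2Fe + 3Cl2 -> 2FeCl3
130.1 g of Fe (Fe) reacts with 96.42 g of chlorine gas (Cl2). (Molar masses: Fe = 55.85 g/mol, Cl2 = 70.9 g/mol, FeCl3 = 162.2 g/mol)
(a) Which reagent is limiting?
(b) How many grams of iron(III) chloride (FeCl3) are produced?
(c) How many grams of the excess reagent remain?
(a) Cl2, (b) 147.1 g, (c) 79.46 g

Moles of Fe = 130.1 g ÷ 55.85 g/mol = 2.32945 mol
Moles of Cl2 = 96.42 g ÷ 70.9 g/mol = 1.35994 mol
Moles ÷ coefficient: Fe: 2.32945/2 = 1.165, Cl2: 1.35994/3 = 0.4533
(a) Cl2 has the smaller value, so Cl2 is the limiting reagent.
(b) Moles of FeCl3 = 1.35994 mol Cl2 × (2/3) = 0.906629 mol; mass = 0.906629 mol × 162.2 g/mol = 147.1 g
(c) Fe consumed = 1.35994 × (2/3) = 0.906629 mol; remaining = 2.32945 − 0.906629 = 1.42282 mol; mass = 1.42282 mol × 55.85 g/mol = 79.46 g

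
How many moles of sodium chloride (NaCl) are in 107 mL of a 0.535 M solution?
Moles = Molarity × Volume (L)
Moles = 0.535 M × 0.107 L = 0.05725 mol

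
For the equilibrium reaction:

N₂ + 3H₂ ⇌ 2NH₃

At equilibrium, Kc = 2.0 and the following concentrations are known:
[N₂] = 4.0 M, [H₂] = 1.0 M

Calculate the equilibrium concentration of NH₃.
[NH₃] = 2.8284 M

Kc = ([NH₃]^2) / ([N₂] × [H₂]^3) = 2.0
[NH₃]^2 = Kc · (reactant terms)/(other product terms) = 2.0 · 4 / 1 = 8
[NH₃] = (8)^(1/2) = 2.8284 M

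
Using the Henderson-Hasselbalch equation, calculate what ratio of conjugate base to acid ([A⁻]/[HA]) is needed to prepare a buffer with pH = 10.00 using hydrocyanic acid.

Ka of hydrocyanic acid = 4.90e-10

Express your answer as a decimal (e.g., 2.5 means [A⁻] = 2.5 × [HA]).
[A⁻]/[HA] = 4.900

pKa = −log(4.90e-10) = 9.3098. pH = pKa + log([A⁻]/[HA]). 10.00 = 9.3098 + log(ratio). log(ratio) = 10.00 − 9.3098 = 0.6902. ratio = 10^(0.6902) = 4.900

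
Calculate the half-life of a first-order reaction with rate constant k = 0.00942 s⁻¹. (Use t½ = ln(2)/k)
73.58 s

t½ = ln(2)/k = 0.6931/0.00942 = 73.58 s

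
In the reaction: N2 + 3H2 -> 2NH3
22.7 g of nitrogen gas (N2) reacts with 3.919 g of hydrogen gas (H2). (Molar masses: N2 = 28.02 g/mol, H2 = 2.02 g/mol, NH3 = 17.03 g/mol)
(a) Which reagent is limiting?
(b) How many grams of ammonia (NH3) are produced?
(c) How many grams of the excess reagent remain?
(a) H2, (b) 22.03 g, (c) 4.579 g

Moles of N2 = 22.7 g ÷ 28.02 g/mol = 0.810136 mol
Moles of H2 = 3.919 g ÷ 2.02 g/mol = 1.9401 mol
Moles ÷ coefficient: N2: 0.810136/1 = 0.8101, H2: 1.9401/3 = 0.6467
(a) H2 has the smaller value, so H2 is the limiting reagent.
(b) Moles of NH3 = 1.9401 mol H2 × (2/3) = 1.2934 mol; mass = 1.2934 mol × 17.03 g/mol = 22.03 g
(c) N2 consumed = 1.9401 × (1/3) = 0.6467 mol; remaining = 0.810136 − 0.6467 = 0.163436 mol; mass = 0.163436 mol × 28.02 g/mol = 4.579 g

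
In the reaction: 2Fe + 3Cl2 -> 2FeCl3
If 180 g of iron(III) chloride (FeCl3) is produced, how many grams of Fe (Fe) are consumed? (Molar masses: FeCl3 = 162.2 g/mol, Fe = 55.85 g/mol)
Moles of FeCl3 = 180 g ÷ 162.2 g/mol = 1.10974 mol
Mole ratio: 2 mol Fe / 2 mol FeCl3
Moles of Fe = 1.10974 × (2/2) = 1.10974 mol
Mass of Fe = 1.10974 mol × 55.85 g/mol = 61.98 g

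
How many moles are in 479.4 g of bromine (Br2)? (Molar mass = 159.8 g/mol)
Moles = 479.4 g ÷ 159.8 g/mol = 3 mol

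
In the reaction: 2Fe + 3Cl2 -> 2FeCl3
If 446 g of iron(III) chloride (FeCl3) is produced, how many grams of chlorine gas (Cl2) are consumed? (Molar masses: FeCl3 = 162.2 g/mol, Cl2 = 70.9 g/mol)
Moles of FeCl3 = 446 g ÷ 162.2 g/mol = 2.74969 mol
Mole ratio: 3 mol Cl2 / 2 mol FeCl3
Moles of Cl2 = 2.74969 × (3/2) = 4.12454 mol
Mass of Cl2 = 4.12454 mol × 70.9 g/mol = 292.4 g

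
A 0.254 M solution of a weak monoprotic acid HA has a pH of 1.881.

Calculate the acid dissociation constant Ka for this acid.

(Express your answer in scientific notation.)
K_a = 7.18e-04

[H⁺] = 10^(−pH) = 10^(−1.881) = 1.315e-02 M. For HA ⇌ H⁺ + A⁻, Ka = x²/(C − x) = (1.315e-02)²/(0.254 − 1.315e-02) = 7.18e-04.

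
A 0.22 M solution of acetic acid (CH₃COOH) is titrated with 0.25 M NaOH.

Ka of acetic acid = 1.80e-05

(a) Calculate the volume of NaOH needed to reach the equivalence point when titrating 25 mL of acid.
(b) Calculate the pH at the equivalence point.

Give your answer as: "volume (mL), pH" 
V = 22.0 mL, pH = 8.91

(a) At equivalence: moles acid = moles base.
moles acid = 0.22 × 0.025 = 0.0055 mol; V_NaOH = 0.0055/0.25 = 0.022 L = 22.0 mL.
(b) At equivalence, all acid → conjugate base A⁻ at [A⁻] = 0.0055/0.047 = 0.117 M.
Kb = Kw/Ka = 1.0e-14/1.80e-05 = 5.556e-10; [OH⁻] = √(Kb·[A⁻]) = 8.063e-06; pOH = 5.09; pH = 14 − pOH = 8.91.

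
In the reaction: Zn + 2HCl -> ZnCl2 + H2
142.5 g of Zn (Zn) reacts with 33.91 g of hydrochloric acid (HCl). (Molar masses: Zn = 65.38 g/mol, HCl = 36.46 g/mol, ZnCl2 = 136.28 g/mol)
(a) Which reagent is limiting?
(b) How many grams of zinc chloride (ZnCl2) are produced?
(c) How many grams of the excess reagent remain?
(a) HCl, (b) 63.37 g, (c) 112.1 g

Moles of Zn = 142.5 g ÷ 65.38 g/mol = 2.17957 mol
Moles of HCl = 33.91 g ÷ 36.46 g/mol = 0.93006 mol
Moles ÷ coefficient: Zn: 2.17957/1 = 2.18, HCl: 0.93006/2 = 0.465
(a) HCl has the smaller value, so HCl is the limiting reagent.
(b) Moles of ZnCl2 = 0.93006 mol HCl × (1/2) = 0.46503 mol; mass = 0.46503 mol × 136.28 g/mol = 63.37 g
(c) Zn consumed = 0.93006 × (1/2) = 0.46503 mol; remaining = 2.17957 − 0.46503 = 1.71454 mol; mass = 1.71454 mol × 65.38 g/mol = 112.1 g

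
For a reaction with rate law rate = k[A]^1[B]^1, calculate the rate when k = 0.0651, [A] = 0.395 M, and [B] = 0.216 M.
0.005554 M/s

rate = k·[A]^1·[B]^1 = 0.0651·(0.395)^1·(0.216)^1 = 0.0651·0.395·0.216 = 0.005554 M/s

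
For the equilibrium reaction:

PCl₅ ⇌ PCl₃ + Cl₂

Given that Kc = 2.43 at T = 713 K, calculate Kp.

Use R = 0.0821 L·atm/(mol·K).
K_p = 142.2456

Δn = (moles gaseous products) − (moles gaseous reactants) = 1
T = 713 K; RT = 0.0821 × 713 = 58.5373
Kp = Kc·(RT)^Δn = 2.43 × (58.5373)^1 = 2.43 × 58.5373 = 142.2456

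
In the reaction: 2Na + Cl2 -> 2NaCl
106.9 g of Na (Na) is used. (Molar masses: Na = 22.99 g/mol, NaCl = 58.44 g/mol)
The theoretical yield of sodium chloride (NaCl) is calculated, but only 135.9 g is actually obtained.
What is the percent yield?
Moles of Na = 106.9 g ÷ 22.99 g/mol = 4.64985 mol
Mole ratio: 2 mol NaCl / 2 mol Na
Moles of NaCl = 4.64985 × (2/2) = 4.64985 mol
Theoretical yield = 4.64985 mol × 58.44 g/mol = 271.74 g
Actual yield = 135.9 g
Percent yield = (135.9 / 271.74) × 100% = 50.0%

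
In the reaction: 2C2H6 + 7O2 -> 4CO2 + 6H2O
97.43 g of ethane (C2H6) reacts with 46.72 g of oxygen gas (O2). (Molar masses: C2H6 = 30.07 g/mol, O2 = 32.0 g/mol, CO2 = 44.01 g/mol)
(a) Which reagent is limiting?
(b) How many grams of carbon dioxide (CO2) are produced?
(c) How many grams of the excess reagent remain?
(a) O2, (b) 36.72 g, (c) 84.89 g

Moles of C2H6 = 97.43 g ÷ 30.07 g/mol = 3.24011 mol
Moles of O2 = 46.72 g ÷ 32.0 g/mol = 1.46 mol
Moles ÷ coefficient: C2H6: 3.24011/2 = 1.62, O2: 1.46/7 = 0.2086
(a) O2 has the smaller value, so O2 is the limiting reagent.
(b) Moles of CO2 = 1.46 mol O2 × (4/7) = 0.834286 mol; mass = 0.834286 mol × 44.01 g/mol = 36.72 g
(c) C2H6 consumed = 1.46 × (2/7) = 0.417143 mol; remaining = 3.24011 − 0.417143 = 2.82296 mol; mass = 2.82296 mol × 30.07 g/mol = 84.89 g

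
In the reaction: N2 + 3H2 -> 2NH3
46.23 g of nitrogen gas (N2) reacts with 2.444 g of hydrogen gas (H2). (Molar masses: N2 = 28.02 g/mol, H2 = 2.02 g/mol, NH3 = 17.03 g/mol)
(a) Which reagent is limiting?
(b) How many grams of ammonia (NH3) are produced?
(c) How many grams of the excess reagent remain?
(a) H2, (b) 13.74 g, (c) 34.93 g

Moles of N2 = 46.23 g ÷ 28.02 g/mol = 1.64989 mol
Moles of H2 = 2.444 g ÷ 2.02 g/mol = 1.2099 mol
Moles ÷ coefficient: N2: 1.64989/1 = 1.65, H2: 1.2099/3 = 0.4033
(a) H2 has the smaller value, so H2 is the limiting reagent.
(b) Moles of NH3 = 1.2099 mol H2 × (2/3) = 0.806601 mol; mass = 0.806601 mol × 17.03 g/mol = 13.74 g
(c) N2 consumed = 1.2099 × (1/3) = 0.4033 mol; remaining = 1.64989 − 0.4033 = 1.24659 mol; mass = 1.24659 mol × 28.02 g/mol = 34.93 g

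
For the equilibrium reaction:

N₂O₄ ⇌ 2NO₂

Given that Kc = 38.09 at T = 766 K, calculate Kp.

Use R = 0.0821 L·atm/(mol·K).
K_p = 2.40e+03

Δn = (moles gaseous products) − (moles gaseous reactants) = 1
T = 766 K; RT = 0.0821 × 766 = 62.8886
Kp = Kc·(RT)^Δn = 38.09 × (62.8886)^1 = 38.09 × 62.8886 = 2.40e+03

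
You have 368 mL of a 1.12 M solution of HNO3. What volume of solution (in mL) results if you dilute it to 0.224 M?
Using M₁V₁ = M₂V₂:
1.12 × 368 = 0.224 × V₂
V₂ = (1.12 × 368) / 0.224 = 1840 mL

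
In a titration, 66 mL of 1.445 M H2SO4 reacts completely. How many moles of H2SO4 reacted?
Moles = Molarity × Volume (L)
Moles = 1.445 M × 0.066 L = 0.09537 mol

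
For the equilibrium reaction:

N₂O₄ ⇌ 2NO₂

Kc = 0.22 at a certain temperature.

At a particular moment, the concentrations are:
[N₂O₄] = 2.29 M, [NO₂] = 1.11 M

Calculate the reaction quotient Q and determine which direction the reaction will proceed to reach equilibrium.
Q = 0.538, Q > K, reaction proceeds reverse (toward reactants)

Q = ([NO₂]^2) / ([N₂O₄])
  = ((1.11)^2) / ((2.29)) = 1.2321/2.29 = 0.538
Since Q = 0.538 > Kc = 0.22, the reaction proceeds reverse (toward reactants) to reach equilibrium.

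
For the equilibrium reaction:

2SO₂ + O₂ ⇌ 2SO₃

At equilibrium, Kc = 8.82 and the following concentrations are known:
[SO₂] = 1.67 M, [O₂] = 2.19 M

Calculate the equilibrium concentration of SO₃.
[SO₃] = 7.3396 M

Kc = ([SO₃]^2) / ([SO₂]^2 × [O₂]) = 8.82
[SO₃]^2 = Kc · (reactant terms)/(other product terms) = 8.82 · 6.1077 / 1 = 53.87
[SO₃] = (53.87)^(1/2) = 7.3396 M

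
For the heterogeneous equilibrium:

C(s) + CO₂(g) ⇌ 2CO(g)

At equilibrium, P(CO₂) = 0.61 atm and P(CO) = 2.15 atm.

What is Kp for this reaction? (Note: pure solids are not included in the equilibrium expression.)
K_p = 7.578

Solid C is excluded.
Kp = P(CO)²/P(CO₂) = (2.15)²/0.61 = 4.622/0.61 = 7.578.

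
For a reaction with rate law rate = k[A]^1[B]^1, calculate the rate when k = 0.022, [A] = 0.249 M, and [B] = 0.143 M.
0.0007834 M/s

rate = k·[A]^1·[B]^1 = 0.022·(0.249)^1·(0.143)^1 = 0.022·0.249·0.143 = 0.0007834 M/s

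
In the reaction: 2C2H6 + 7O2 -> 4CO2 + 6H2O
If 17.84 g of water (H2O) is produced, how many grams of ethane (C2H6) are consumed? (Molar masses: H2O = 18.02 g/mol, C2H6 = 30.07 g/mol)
Moles of H2O = 17.84 g ÷ 18.02 g/mol = 0.990011 mol
Mole ratio: 2 mol C2H6 / 6 mol H2O
Moles of C2H6 = 0.990011 × (2/6) = 0.330004 mol
Mass of C2H6 = 0.330004 mol × 30.07 g/mol = 9.923 g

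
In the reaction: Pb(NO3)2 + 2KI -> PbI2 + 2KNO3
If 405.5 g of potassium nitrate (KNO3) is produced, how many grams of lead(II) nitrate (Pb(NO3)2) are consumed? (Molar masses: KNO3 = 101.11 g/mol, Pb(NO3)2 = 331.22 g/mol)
Moles of KNO3 = 405.5 g ÷ 101.11 g/mol = 4.01048 mol
Mole ratio: 1 mol Pb(NO3)2 / 2 mol KNO3
Moles of Pb(NO3)2 = 4.01048 × (1/2) = 2.00524 mol
Mass of Pb(NO3)2 = 2.00524 mol × 331.22 g/mol = 664.2 g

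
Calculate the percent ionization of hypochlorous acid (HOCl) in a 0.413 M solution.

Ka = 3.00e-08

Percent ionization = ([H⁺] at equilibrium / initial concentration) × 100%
Percent ionization = 0.0269%

Let x = [H⁺]. Ka = x²/(C - x) ⇒ x² + (3.00e-08)x - (3.00e-08)(0.413) = 0. x = 1.1130e-04. Percent = (1.1130e-04/0.413) × 100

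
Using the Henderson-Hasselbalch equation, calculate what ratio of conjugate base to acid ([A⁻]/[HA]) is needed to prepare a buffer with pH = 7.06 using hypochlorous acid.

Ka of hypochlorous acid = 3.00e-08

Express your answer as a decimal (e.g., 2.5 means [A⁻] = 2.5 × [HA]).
[A⁻]/[HA] = 0.344

pKa = −log(3.00e-08) = 7.5229. pH = pKa + log([A⁻]/[HA]). 7.06 = 7.5229 + log(ratio). log(ratio) = 7.06 − 7.5229 = -0.4629. ratio = 10^(-0.4629) = 0.344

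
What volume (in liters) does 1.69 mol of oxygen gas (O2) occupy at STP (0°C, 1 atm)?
At STP, 1 mol of gas occupies 22.4 L
Volume = 1.69 mol × 22.4 L/mol = 37.86 L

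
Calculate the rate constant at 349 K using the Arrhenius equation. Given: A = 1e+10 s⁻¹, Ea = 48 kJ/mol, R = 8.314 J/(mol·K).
6.54e+02 s⁻¹

k = A·exp(-Ea/(R·T)) = 1e+10·exp(-48000/(8.314·349)) = 1e+10·exp(-16.5427) = 1e+10·6.5404e-08 = 6.54e+02 s⁻¹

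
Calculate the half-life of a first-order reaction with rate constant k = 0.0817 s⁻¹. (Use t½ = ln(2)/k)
8.48 s

t½ = ln(2)/k = 0.6931/0.0817 = 8.48 s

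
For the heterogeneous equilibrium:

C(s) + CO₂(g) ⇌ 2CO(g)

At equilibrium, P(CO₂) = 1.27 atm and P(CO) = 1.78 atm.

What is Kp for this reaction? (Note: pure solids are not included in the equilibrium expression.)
K_p = 2.495

Solid C is excluded.
Kp = P(CO)²/P(CO₂) = (1.78)²/1.27 = 3.168/1.27 = 2.495.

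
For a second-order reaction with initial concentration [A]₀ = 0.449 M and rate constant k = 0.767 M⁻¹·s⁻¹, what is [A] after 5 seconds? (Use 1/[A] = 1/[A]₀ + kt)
0.1650 M

1/[A] = 1/[A]₀ + k·t = 1/0.449 + (0.767)·(5) = 2.2272 + 3.8350 = 6.0622
[A] = 1/6.0622 = 0.1650 M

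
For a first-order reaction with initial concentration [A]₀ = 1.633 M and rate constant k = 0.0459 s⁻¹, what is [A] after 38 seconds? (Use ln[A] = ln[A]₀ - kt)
0.2854 M

ln[A] = ln[A]₀ - k·t = ln(1.633) - (0.0459)·(38) = 0.4904 - 1.7442 = -1.2538
[A] = e^(-1.2538) = 0.2854 M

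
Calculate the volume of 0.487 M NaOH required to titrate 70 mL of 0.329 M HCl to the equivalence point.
V_{base} = 47.3 mL

At equivalence: moles acid = moles base.
moles HCl = 0.329 M × 0.07 L = 0.02303 mol
V_NaOH = 0.02303 mol ÷ 0.487 M = 0.04729 L = 47.3 mL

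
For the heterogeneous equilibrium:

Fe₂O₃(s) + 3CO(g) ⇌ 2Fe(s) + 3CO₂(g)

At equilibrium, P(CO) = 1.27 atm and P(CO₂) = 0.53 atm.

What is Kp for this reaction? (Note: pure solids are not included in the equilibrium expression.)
K_p = 0.073

Solids (Fe₂O₃, Fe) are excluded.
Kp = P(CO₂)³/P(CO)³ = (0.53)³/(1.27)³ = 0.1489/2.048 = 0.073.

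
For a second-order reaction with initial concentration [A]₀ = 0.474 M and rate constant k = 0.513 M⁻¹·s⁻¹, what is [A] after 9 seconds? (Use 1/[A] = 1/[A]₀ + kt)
0.1487 M

1/[A] = 1/[A]₀ + k·t = 1/0.474 + (0.513)·(9) = 2.1097 + 4.6170 = 6.7267
[A] = 1/6.7267 = 0.1487 M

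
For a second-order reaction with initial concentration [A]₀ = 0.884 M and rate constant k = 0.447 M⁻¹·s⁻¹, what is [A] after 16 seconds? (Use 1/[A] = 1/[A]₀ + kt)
0.1207 M

1/[A] = 1/[A]₀ + k·t = 1/0.884 + (0.447)·(16) = 1.1312 + 7.1520 = 8.2832
[A] = 1/8.2832 = 0.1207 M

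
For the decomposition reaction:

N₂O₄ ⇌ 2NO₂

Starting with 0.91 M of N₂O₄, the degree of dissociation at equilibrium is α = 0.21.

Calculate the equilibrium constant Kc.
K_c = 0.2032

x = α·[A]₀ = 0.21 × 0.91 = 0.1911 M dissociated.
At eq: [N₂O₄] = 0.91 − 0.1911 = 0.7189 M; [NO₂] = 2x = 0.3822 M.
Kc = [NO₂]²/[N₂O₄] = (0.3822)²/0.7189 = 0.2032.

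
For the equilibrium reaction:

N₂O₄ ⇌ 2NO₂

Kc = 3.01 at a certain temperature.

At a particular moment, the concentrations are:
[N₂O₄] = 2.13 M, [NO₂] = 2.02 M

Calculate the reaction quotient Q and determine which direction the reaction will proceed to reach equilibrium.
Q = 1.916, Q < K, reaction proceeds forward (toward products)

Q = ([NO₂]^2) / ([N₂O₄])
  = ((2.02)^2) / ((2.13)) = 4.0804/2.13 = 1.916
Since Q = 1.916 < Kc = 3.01, the reaction proceeds forward (toward products) to reach equilibrium.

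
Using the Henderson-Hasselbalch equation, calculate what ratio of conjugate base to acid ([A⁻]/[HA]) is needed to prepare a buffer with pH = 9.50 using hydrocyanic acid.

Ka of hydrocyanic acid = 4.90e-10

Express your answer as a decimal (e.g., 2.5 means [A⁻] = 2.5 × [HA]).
[A⁻]/[HA] = 1.550

pKa = −log(4.90e-10) = 9.3098. pH = pKa + log([A⁻]/[HA]). 9.50 = 9.3098 + log(ratio). log(ratio) = 9.50 − 9.3098 = 0.1902. ratio = 10^(0.1902) = 1.550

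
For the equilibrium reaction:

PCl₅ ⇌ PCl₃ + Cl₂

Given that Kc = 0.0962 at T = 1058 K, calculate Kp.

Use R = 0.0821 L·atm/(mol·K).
K_p = 8.3561

Δn = (moles gaseous products) − (moles gaseous reactants) = 1
T = 1058 K; RT = 0.0821 × 1058 = 86.8618
Kp = Kc·(RT)^Δn = 0.0962 × (86.8618)^1 = 0.0962 × 86.8618 = 8.3561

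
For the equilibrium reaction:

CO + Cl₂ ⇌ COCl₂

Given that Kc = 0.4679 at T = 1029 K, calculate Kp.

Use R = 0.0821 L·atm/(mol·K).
K_p = 0.0055

Δn = (moles gaseous products) − (moles gaseous reactants) = -1
T = 1029 K; RT = 0.0821 × 1029 = 84.4809
Kp = Kc·(RT)^Δn = 0.4679 × (84.4809)^-1 = 0.4679 × 0.011837 = 0.0055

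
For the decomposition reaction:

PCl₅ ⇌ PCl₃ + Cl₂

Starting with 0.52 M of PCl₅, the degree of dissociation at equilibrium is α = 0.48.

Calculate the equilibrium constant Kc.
K_c = 0.2304

x = α·[A]₀ = 0.48 × 0.52 = 0.2496 M dissociated.
At eq: [PCl₅] = 0.52 − 0.2496 = 0.2704 M; [PCl₃] = [Cl₂] = x = 0.2496 M.
Kc = [PCl₃][Cl₂]/[PCl₅] = (0.2496)²/0.2704 = 0.2304.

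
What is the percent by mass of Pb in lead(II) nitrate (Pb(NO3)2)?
Mass of Pb in formula = 207.2 × 1 = 207.2 g/mol
Molar mass = 331.22 g/mol
% Pb = (207.2/331.22) × 100% = 62.56%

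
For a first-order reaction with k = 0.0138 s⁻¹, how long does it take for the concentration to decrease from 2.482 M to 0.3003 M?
153.05 s

From ln[A] = ln[A]₀ - k·t: t = ln([A]₀/[A])/k = ln(2.482/0.3003)/0.0138 = ln(8.2651)/0.0138 = 2.1120/0.0138 = 153.05 s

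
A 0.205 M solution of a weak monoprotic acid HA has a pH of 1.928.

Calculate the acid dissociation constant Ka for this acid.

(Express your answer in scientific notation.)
K_a = 7.21e-04

[H⁺] = 10^(−pH) = 10^(−1.928) = 1.180e-02 M. For HA ⇌ H⁺ + A⁻, Ka = x²/(C − x) = (1.180e-02)²/(0.205 − 1.180e-02) = 7.21e-04.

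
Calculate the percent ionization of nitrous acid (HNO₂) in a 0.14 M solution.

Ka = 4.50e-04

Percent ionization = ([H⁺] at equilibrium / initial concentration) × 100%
Percent ionization = 5.51%

Let x = [H⁺]. Ka = x²/(C - x) ⇒ x² + (4.50e-04)x - (4.50e-04)(0.14) = 0. x = 7.7154e-03. Percent = (7.7154e-03/0.14) × 100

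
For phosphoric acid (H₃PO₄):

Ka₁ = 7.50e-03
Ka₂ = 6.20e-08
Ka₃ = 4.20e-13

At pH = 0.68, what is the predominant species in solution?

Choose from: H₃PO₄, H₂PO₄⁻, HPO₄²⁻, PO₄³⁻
H₃PO₄

pKa1 = 2.12, pKa2 = 7.21, pKa3 = 12.38. Each pKa is the crossover between adjacent species; pH = 0.68 lies in the region where H₃PO₄ predominates.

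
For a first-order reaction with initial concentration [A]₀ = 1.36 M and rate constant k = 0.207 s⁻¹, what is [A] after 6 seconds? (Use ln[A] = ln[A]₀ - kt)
0.3928 M

ln[A] = ln[A]₀ - k·t = ln(1.36) - (0.207)·(6) = 0.3075 - 1.2420 = -0.9345
[A] = e^(-0.9345) = 0.3928 M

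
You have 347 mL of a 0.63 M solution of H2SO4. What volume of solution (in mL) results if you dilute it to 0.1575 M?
Using M₁V₁ = M₂V₂:
0.63 × 347 = 0.1575 × V₂
V₂ = (0.63 × 347) / 0.1575 = 1388 mL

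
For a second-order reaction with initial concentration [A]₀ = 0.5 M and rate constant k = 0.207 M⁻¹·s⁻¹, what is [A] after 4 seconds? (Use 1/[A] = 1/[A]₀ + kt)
0.3536 M

1/[A] = 1/[A]₀ + k·t = 1/0.5 + (0.207)·(4) = 2.0000 + 0.8280 = 2.8280
[A] = 1/2.8280 = 0.3536 M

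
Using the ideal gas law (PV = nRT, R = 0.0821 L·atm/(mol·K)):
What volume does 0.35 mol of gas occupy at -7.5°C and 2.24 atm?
T = -7.5°C + 273.15 = 265.65 K
V = nRT/P = (0.35 × 0.0821 × 265.65) / 2.24
V = 3.41 L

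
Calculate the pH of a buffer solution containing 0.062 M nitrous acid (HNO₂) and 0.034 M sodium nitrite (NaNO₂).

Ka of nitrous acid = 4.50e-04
pH = 3.09

pKa = -log(4.50e-04) = 3.35. pH = pKa + log([A⁻]/[HA]) = 3.35 + log(0.034/0.062)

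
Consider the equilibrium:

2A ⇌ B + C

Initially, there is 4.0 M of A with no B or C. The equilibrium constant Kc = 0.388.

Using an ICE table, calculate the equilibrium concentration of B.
[B] = 1.109 M

ICE: [A] = 4.0 − 2x, [B] = [C] = x.
Kc = x²/(4.0 − 2x)² = 0.388 ⇒ √Kc = x/(4.0 − 2x).
x = √0.388·4.0/(1 + 2√0.388) = 0.6229·4.0/2.2458 = 1.1094.
[B] = x = 1.109 M.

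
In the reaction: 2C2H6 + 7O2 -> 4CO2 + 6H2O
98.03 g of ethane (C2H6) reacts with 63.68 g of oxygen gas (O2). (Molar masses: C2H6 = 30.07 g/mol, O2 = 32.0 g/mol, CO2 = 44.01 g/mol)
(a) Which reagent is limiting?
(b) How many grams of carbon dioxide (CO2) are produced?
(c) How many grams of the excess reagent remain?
(a) O2, (b) 50.05 g, (c) 80.93 g

Moles of C2H6 = 98.03 g ÷ 30.07 g/mol = 3.26006 mol
Moles of O2 = 63.68 g ÷ 32.0 g/mol = 1.99 mol
Moles ÷ coefficient: C2H6: 3.26006/2 = 1.63, O2: 1.99/7 = 0.2843
(a) O2 has the smaller value, so O2 is the limiting reagent.
(b) Moles of CO2 = 1.99 mol O2 × (4/7) = 1.13714 mol; mass = 1.13714 mol × 44.01 g/mol = 50.05 g
(c) C2H6 consumed = 1.99 × (2/7) = 0.568571 mol; remaining = 3.26006 − 0.568571 = 2.69149 mol; mass = 2.69149 mol × 30.07 g/mol = 80.93 g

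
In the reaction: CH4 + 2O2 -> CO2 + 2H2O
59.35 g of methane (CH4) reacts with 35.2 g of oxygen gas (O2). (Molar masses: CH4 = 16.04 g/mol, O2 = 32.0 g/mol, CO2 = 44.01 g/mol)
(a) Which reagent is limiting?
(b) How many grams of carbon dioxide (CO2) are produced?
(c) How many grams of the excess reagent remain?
(a) O2, (b) 24.21 g, (c) 50.53 g

Moles of CH4 = 59.35 g ÷ 16.04 g/mol = 3.70012 mol
Moles of O2 = 35.2 g ÷ 32.0 g/mol = 1.1 mol
Moles ÷ coefficient: CH4: 3.70012/1 = 3.7, O2: 1.1/2 = 0.55
(a) O2 has the smaller value, so O2 is the limiting reagent.
(b) Moles of CO2 = 1.1 mol O2 × (1/2) = 0.55 mol; mass = 0.55 mol × 44.01 g/mol = 24.21 g
(c) CH4 consumed = 1.1 × (1/2) = 0.55 mol; remaining = 3.70012 − 0.55 = 3.15012 mol; mass = 3.15012 mol × 16.04 g/mol = 50.53 g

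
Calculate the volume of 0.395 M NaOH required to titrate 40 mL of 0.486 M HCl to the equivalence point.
V_{base} = 49.2 mL

At equivalence: moles acid = moles base.
moles HCl = 0.486 M × 0.04 L = 0.01944 mol
V_NaOH = 0.01944 mol ÷ 0.395 M = 0.04922 L = 49.2 mL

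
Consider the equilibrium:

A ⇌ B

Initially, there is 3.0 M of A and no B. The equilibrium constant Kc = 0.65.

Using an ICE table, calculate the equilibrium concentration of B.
[B] = 1.182 M

ICE: [A] = 3.0 − x, [B] = x.
Kc = x/(3.0 − x) = 0.65 ⇒ x = 0.65·3.0/(1 + 0.65) = 1.95/1.65 = 1.182.
[B] = x = 1.182 M.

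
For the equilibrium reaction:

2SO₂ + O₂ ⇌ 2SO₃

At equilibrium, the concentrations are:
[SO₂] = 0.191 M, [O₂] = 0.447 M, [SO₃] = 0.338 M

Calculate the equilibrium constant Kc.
K_c = 7.0058

Kc = ([SO₃]^2) / ([SO₂]^2 × [O₂])
   = ((0.338)^2) / ((0.191)^2·(0.447))
   = 0.11424 / 0.016307 = 7.0058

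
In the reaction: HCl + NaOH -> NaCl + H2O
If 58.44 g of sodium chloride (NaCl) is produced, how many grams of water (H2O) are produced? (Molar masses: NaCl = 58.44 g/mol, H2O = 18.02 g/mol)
Moles of NaCl = 58.44 g ÷ 58.44 g/mol = 1 mol
Mole ratio: 1 mol H2O / 1 mol NaCl
Moles of H2O = 1 × (1/1) = 1 mol
Mass of H2O = 1 mol × 18.02 g/mol = 18.02 g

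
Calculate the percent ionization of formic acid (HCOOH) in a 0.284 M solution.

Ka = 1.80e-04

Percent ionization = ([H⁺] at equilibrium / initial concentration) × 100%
Percent ionization = 2.49%

Let x = [H⁺]. Ka = x²/(C - x) ⇒ x² + (1.80e-04)x - (1.80e-04)(0.284) = 0. x = 7.0604e-03. Percent = (7.0604e-03/0.284) × 100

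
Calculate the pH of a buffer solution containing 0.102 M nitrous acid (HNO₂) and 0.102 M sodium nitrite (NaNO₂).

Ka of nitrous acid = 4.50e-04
pH = 3.35

pKa = -log(4.50e-04) = 3.35. pH = pKa + log([A⁻]/[HA]) = 3.35 + log(0.102/0.102)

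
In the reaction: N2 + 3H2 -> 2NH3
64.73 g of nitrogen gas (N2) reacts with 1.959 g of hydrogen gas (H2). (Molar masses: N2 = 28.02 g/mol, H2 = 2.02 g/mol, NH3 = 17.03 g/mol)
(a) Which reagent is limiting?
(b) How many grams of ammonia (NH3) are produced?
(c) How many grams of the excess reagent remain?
(a) H2, (b) 11.01 g, (c) 55.67 g

Moles of N2 = 64.73 g ÷ 28.02 g/mol = 2.31014 mol
Moles of H2 = 1.959 g ÷ 2.02 g/mol = 0.969802 mol
Moles ÷ coefficient: N2: 2.31014/1 = 2.31, H2: 0.969802/3 = 0.3233
(a) H2 has the smaller value, so H2 is the limiting reagent.
(b) Moles of NH3 = 0.969802 mol H2 × (2/3) = 0.646535 mol; mass = 0.646535 mol × 17.03 g/mol = 11.01 g
(c) N2 consumed = 0.969802 × (1/3) = 0.323267 mol; remaining = 2.31014 − 0.323267 = 1.98687 mol; mass = 1.98687 mol × 28.02 g/mol = 55.67 g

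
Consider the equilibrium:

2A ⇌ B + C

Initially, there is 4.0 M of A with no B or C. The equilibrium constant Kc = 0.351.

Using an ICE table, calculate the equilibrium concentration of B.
[B] = 1.085 M

ICE: [A] = 4.0 − 2x, [B] = [C] = x.
Kc = x²/(4.0 − 2x)² = 0.351 ⇒ √Kc = x/(4.0 − 2x).
x = √0.351·4.0/(1 + 2√0.351) = 0.59245·4.0/2.1849 = 1.0846.
[B] = x = 1.085 M.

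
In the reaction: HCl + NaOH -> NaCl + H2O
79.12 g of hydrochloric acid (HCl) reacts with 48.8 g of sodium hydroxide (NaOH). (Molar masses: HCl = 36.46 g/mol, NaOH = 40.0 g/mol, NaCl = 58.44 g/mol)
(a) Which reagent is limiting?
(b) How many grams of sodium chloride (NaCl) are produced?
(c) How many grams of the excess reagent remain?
(a) NaOH, (b) 71.3 g, (c) 34.64 g

Moles of HCl = 79.12 g ÷ 36.46 g/mol = 2.17005 mol
Moles of NaOH = 48.8 g ÷ 40.0 g/mol = 1.22 mol
Moles ÷ coefficient: HCl: 2.17005/1 = 2.17, NaOH: 1.22/1 = 1.22
(a) NaOH has the smaller value, so NaOH is the limiting reagent.
(b) Moles of NaCl = 1.22 mol NaOH × (1/1) = 1.22 mol; mass = 1.22 mol × 58.44 g/mol = 71.3 g
(c) HCl consumed = 1.22 × (1/1) = 1.22 mol; remaining = 2.17005 − 1.22 = 0.950049 mol; mass = 0.950049 mol × 36.46 g/mol = 34.64 g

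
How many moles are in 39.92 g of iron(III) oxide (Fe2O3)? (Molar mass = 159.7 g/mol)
Moles = 39.92 g ÷ 159.7 g/mol = 0.25 mol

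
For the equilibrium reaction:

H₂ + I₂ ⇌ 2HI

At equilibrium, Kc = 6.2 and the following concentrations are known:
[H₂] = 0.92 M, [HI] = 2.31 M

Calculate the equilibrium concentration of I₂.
[I₂] = 0.9355 M

Kc = ([HI]^2) / ([H₂] × [I₂]) = 6.2
[I₂]^1 = (product terms)/(Kc · other reactant terms) = 5.3361 / (6.2 · 0.92) = 0.9355
[I₂] = 0.9355 M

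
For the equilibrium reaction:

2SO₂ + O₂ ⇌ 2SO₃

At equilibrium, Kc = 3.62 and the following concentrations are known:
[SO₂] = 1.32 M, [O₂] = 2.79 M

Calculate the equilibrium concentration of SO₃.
[SO₃] = 4.1950 M

Kc = ([SO₃]^2) / ([SO₂]^2 × [O₂]) = 3.62
[SO₃]^2 = Kc · (reactant terms)/(other product terms) = 3.62 · 4.8613 / 1 = 17.598
[SO₃] = (17.598)^(1/2) = 4.1950 M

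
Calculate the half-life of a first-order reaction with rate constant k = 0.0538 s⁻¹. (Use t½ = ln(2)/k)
12.88 s

t½ = ln(2)/k = 0.6931/0.0538 = 12.88 s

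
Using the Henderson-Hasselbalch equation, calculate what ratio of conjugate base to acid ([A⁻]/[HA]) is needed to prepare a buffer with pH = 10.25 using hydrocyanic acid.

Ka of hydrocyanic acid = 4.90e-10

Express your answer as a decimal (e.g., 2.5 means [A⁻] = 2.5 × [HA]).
[A⁻]/[HA] = 8.714

pKa = −log(4.90e-10) = 9.3098. pH = pKa + log([A⁻]/[HA]). 10.25 = 9.3098 + log(ratio). log(ratio) = 10.25 − 9.3098 = 0.9402. ratio = 10^(0.9402) = 8.714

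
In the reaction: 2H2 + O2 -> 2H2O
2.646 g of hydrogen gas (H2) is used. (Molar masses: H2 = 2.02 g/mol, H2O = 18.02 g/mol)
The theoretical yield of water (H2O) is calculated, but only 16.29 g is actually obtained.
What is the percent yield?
Moles of H2 = 2.646 g ÷ 2.02 g/mol = 1.3099 mol
Mole ratio: 2 mol H2O / 2 mol H2
Moles of H2O = 1.3099 × (2/2) = 1.3099 mol
Theoretical yield = 1.3099 mol × 18.02 g/mol = 23.604 g
Actual yield = 16.29 g
Percent yield = (16.29 / 23.604) × 100% = 69.0%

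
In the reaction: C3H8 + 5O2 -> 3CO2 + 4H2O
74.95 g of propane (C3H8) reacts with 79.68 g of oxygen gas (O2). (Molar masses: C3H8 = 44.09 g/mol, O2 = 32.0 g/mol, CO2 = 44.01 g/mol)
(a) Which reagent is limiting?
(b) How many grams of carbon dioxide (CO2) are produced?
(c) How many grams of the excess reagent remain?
(a) O2, (b) 65.75 g, (c) 52.99 g

Moles of C3H8 = 74.95 g ÷ 44.09 g/mol = 1.69993 mol
Moles of O2 = 79.68 g ÷ 32.0 g/mol = 2.49 mol
Moles ÷ coefficient: C3H8: 1.69993/1 = 1.7, O2: 2.49/5 = 0.498
(a) O2 has the smaller value, so O2 is the limiting reagent.
(b) Moles of CO2 = 2.49 mol O2 × (3/5) = 1.494 mol; mass = 1.494 mol × 44.01 g/mol = 65.75 g
(c) C3H8 consumed = 2.49 × (1/5) = 0.498 mol; remaining = 1.69993 − 0.498 = 1.20193 mol; mass = 1.20193 mol × 44.09 g/mol = 52.99 g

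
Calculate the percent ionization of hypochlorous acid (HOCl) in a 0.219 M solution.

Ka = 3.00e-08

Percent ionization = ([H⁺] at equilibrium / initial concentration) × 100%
Percent ionization = 0.037%

Let x = [H⁺]. Ka = x²/(C - x) ⇒ x² + (3.00e-08)x - (3.00e-08)(0.219) = 0. x = 8.1041e-05. Percent = (8.1041e-05/0.219) × 100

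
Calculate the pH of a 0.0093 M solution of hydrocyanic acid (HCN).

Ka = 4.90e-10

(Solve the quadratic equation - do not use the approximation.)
pH = 5.67

x² + Ka×x - Ka×C = 0. Using quadratic formula: [H⁺] = 2.1345e-06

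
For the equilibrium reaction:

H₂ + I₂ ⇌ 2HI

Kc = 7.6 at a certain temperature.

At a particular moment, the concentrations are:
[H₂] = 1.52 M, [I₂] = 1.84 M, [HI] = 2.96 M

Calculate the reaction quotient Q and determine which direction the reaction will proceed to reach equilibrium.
Q = 3.133, Q < K, reaction proceeds forward (toward products)

Q = ([HI]^2) / ([H₂] × [I₂])
  = ((2.96)^2) / ((1.52)·(1.84)) = 8.7616/2.7968 = 3.133
Since Q = 3.133 < Kc = 7.6, the reaction proceeds forward (toward products) to reach equilibrium.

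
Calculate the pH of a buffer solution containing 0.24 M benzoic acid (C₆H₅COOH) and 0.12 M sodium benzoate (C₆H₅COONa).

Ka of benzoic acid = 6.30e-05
pH = 3.90

pKa = -log(6.30e-05) = 4.20. pH = pKa + log([A⁻]/[HA]) = 4.20 + log(0.12/0.24)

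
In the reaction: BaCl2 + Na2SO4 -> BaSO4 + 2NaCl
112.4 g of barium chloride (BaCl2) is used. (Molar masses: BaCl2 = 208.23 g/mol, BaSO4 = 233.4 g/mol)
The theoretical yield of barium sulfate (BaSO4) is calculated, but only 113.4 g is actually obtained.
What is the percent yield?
Moles of BaCl2 = 112.4 g ÷ 208.23 g/mol = 0.539788 mol
Mole ratio: 1 mol BaSO4 / 1 mol BaCl2
Moles of BaSO4 = 0.539788 × (1/1) = 0.539788 mol
Theoretical yield = 0.539788 mol × 233.4 g/mol = 125.99 g
Actual yield = 113.4 g
Percent yield = (113.4 / 125.99) × 100% = 90.0%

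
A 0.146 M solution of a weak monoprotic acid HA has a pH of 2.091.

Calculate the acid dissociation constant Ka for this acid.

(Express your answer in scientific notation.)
K_a = 4.77e-04

[H⁺] = 10^(−pH) = 10^(−2.091) = 8.110e-03 M. For HA ⇌ H⁺ + A⁻, Ka = x²/(C − x) = (8.110e-03)²/(0.146 − 8.110e-03) = 4.77e-04.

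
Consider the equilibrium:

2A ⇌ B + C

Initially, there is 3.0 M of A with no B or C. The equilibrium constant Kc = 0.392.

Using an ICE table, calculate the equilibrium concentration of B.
[B] = 0.834 M

ICE: [A] = 3.0 − 2x, [B] = [C] = x.
Kc = x²/(3.0 − 2x)² = 0.392 ⇒ √Kc = x/(3.0 − 2x).
x = √0.392·3.0/(1 + 2√0.392) = 0.6261·3.0/2.2522 = 0.83398.
[B] = x = 0.834 M.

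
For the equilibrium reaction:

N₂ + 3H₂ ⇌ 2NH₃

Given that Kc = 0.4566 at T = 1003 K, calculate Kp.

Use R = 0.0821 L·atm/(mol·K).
K_p = 6.73e-05

Δn = (moles gaseous products) − (moles gaseous reactants) = -2
T = 1003 K; RT = 0.0821 × 1003 = 82.3463
Kp = Kc·(RT)^Δn = 0.4566 × (82.3463)^-2 = 0.4566 × 0.000147473 = 6.73e-05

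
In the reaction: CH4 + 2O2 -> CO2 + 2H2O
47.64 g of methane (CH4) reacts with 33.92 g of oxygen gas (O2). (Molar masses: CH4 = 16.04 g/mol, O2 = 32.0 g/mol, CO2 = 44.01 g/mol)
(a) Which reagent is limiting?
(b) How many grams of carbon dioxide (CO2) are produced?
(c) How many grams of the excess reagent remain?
(a) O2, (b) 23.33 g, (c) 39.14 g

Moles of CH4 = 47.64 g ÷ 16.04 g/mol = 2.97007 mol
Moles of O2 = 33.92 g ÷ 32.0 g/mol = 1.06 mol
Moles ÷ coefficient: CH4: 2.97007/1 = 2.97, O2: 1.06/2 = 0.53
(a) O2 has the smaller value, so O2 is the limiting reagent.
(b) Moles of CO2 = 1.06 mol O2 × (1/2) = 0.53 mol; mass = 0.53 mol × 44.01 g/mol = 23.33 g
(c) CH4 consumed = 1.06 × (1/2) = 0.53 mol; remaining = 2.97007 − 0.53 = 2.44007 mol; mass = 2.44007 mol × 16.04 g/mol = 39.14 g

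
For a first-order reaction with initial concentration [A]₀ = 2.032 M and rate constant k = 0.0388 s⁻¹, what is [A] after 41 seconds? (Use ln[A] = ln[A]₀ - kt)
0.4140 M

ln[A] = ln[A]₀ - k·t = ln(2.032) - (0.0388)·(41) = 0.7090 - 1.5908 = -0.8818
[A] = e^(-0.8818) = 0.4140 M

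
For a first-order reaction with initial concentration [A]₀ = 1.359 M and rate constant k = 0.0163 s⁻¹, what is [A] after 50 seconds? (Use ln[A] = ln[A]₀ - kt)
0.6015 M

ln[A] = ln[A]₀ - k·t = ln(1.359) - (0.0163)·(50) = 0.3067 - 0.8150 = -0.5083
[A] = e^(-0.5083) = 0.6015 M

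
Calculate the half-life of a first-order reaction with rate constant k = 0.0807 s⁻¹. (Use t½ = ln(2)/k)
8.59 s

t½ = ln(2)/k = 0.6931/0.0807 = 8.59 s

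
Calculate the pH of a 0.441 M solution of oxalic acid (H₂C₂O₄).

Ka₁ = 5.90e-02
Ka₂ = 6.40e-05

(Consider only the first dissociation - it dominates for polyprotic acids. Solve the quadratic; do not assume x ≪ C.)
pH = 0.87

x² + Ka₁·x − Ka₁·C = 0 with Ka₁ = 5.90e-02, C = 0.441.
x = (−Ka₁ + √(Ka₁² + 4·Ka₁·C))/2 = 1.3448e-01 M, so pH = 0.87.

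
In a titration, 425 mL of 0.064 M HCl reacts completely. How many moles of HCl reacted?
Moles = Molarity × Volume (L)
Moles = 0.064 M × 0.425 L = 0.0272 mol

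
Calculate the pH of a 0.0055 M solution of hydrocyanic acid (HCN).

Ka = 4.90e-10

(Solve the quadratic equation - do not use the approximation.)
pH = 5.78

x² + Ka×x - Ka×C = 0. Using quadratic formula: [H⁺] = 1.6414e-06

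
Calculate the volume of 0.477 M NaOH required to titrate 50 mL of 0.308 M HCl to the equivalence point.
V_{base} = 32.3 mL

At equivalence: moles acid = moles base.
moles HCl = 0.308 M × 0.05 L = 0.0154 mol
V_NaOH = 0.0154 mol ÷ 0.477 M = 0.03229 L = 32.3 mL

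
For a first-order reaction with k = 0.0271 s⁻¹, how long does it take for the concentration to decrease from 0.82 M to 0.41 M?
25.58 s

From ln[A] = ln[A]₀ - k·t: t = ln([A]₀/[A])/k = ln(0.82/0.41)/0.0271 = ln(2.0000)/0.0271 = 0.6931/0.0271 = 25.58 s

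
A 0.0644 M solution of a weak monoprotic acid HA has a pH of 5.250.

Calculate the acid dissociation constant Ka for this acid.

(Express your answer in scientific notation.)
K_a = 4.91e-10

[H⁺] = 10^(−pH) = 10^(−5.250) = 5.623e-06 M. For HA ⇌ H⁺ + A⁻, Ka = x²/(C − x) = (5.623e-06)²/(0.0644 − 5.623e-06) = 4.91e-10.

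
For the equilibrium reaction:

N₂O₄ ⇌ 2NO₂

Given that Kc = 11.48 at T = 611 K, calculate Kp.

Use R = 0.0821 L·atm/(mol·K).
K_p = 575.8724

Δn = (moles gaseous products) − (moles gaseous reactants) = 1
T = 611 K; RT = 0.0821 × 611 = 50.1631
Kp = Kc·(RT)^Δn = 11.48 × (50.1631)^1 = 11.48 × 50.1631 = 575.8724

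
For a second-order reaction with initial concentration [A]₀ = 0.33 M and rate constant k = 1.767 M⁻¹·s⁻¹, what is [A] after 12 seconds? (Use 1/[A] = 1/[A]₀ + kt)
0.0413 M

1/[A] = 1/[A]₀ + k·t = 1/0.33 + (1.767)·(12) = 3.0303 + 21.2040 = 24.2343
[A] = 1/24.2343 = 0.0413 M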